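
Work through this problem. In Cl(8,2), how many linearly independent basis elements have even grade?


Even subalgebra dimension = 2^(n-1)
n = 8 + 2 = 10
2^(10 - 1) = 2^9 = 512
Verification: sum of C(10,k) for even k = 1 + 45 + 210 + 210 + 45 + 1 = 512
Result = 512


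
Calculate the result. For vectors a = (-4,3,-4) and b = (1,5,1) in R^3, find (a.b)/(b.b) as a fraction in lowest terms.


Projection coefficient = (a . b) / (b . b)
a . b = (-4)*1 + 3*5 + (-4)*1
= -4 + 15 + (-4) = 7
b . b = 1^2 + 5^2 + 1^2
= 1 + 25 + 1 = 27
Coefficient = 7/27
In lowest terms: 7/27


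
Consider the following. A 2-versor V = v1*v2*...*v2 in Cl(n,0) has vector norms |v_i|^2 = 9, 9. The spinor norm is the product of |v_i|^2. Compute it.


Spinor norm N(V) = |v1|^2 * |v2|^2 * ... * |v2|^2
= 9 * 9
Running product: 9, 81
N(V) = 81


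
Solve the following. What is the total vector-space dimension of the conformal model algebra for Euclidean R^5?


The conformal model of R^5 uses Cl(6,1): the 5 Euclidean generators plus two extra orthogonal generators e+ (e+^2 = +1) and e- (e-^2 = -1), from which the null vectors e0, einf are built.
Number of generators m = 5 + 2 = 7.
dim Cl(p,q) = 2^m = 2^7 = 128


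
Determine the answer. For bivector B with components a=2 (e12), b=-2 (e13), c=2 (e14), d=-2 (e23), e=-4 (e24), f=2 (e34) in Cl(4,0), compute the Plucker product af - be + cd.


Plucker relation: af - be + cd
a*f = 2*2 = 4
b*e = (-2)*(-4) = 8
c*d = 2*(-2) = -4
af - be + cd = 4 - 8 + (-4)
= -8


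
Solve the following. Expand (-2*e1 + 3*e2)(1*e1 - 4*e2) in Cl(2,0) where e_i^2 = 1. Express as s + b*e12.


Expand: (-2*e1 + 3*e2)(1*e1 - 4*e2)
= (-2)*1*e1e1 + (-2)*(-4)*e1e2 + 3*1*e2e1 + 3*(-4)*e2e2
Using e1^2 = e2^2 = 1, e2e1 = -e1e2:
Scalar part s = (-2)*1 + 3*(-4) = -2 + (-12) = -14
Bivector part b = (-2)*(-4) - 3*1 = 8 - 3 = 5
uv = -14 + 5*e12


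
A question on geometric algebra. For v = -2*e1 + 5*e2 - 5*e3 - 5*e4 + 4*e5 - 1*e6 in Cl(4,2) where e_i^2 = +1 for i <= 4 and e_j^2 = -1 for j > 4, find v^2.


v^2 = sum of c_i^2 * e_i^2
Positive signature terms (e_i^2 = +1): (-2)^2 + 5^2 + (-5)^2 + (-5)^2 = 79
Negative signature terms (e_j^2 = -1): 4^2 + (-1)^2 = 17
v^2 = 79 - 17 = 62


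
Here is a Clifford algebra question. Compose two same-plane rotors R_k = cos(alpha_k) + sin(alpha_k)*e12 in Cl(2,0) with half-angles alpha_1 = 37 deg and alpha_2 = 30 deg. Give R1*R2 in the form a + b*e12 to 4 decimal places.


Same-plane rotors commute and their half-angles add:
R1*R2 = cos(a1 + a2) + sin(a1 + a2)*e12.
a1 + a2 = 37 + 30 = 67 deg
cos(67 deg) = 0.3907
sin(67 deg) = 0.9205
R1*R2 = 0.3907 + 0.9205*e12


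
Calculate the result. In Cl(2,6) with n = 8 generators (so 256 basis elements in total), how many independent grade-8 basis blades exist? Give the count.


Number of grade-k basis blades in Cl(p,q) with n = p + q is C(n, k).
n = 2 + 6 = 8
C(8, 8) = 8! / (8! * 0!)
= 40320 / (40320 * 1)
= 1


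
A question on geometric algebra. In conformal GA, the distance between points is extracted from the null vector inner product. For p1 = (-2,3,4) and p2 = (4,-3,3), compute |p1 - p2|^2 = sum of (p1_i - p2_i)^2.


p1 - p2 = (-6, 6, 1)
|p1 - p2|^2 = (-6)^2 + 6^2 + 1^2
= 36 + 36 + 1
= 73


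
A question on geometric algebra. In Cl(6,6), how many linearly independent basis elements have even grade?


Even subalgebra dimension = 2^(n-1)
n = 6 + 6 = 12
2^(12 - 1) = 2^11 = 2048
Verification: sum of C(12,k) for even k = 1 + 66 + 495 + 924 + 495 + 66 + 1 = 2048
Result = 2048


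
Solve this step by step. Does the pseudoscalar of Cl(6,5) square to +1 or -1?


The pseudoscalar I = e1...e_n (product of all n generators) of Cl(p,q) satisfies I^2 = (-1)^(q + n(n-1)/2).
p = 6, q = 5, n = p + q = 11
n(n-1)/2 = 11 * 10 / 2 = 55
Exponent = q + n(n-1)/2 = 5 + 55 = 60
I^2 = (-1)^60 = +1


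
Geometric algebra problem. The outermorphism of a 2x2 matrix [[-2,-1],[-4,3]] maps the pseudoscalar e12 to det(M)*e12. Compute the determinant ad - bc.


The outermorphism of a linear map f sends e1^e2 to f(e1)^f(e2).
f(e1) = -2*e1 - 4*e2
f(e2) = -1*e1 + 3*e2
f(e1) ^ f(e2) = (-2*e1 - 4*e2) ^ (-1*e1 + 3*e2)
= (-2)*3*e12 + (-4)*(-1)*e21
= (-6 - 4)*e12
= -10*e12
Coefficient = -10


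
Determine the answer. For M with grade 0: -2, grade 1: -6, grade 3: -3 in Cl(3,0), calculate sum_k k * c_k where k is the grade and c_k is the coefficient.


Grade-weighted sum = sum of grade_k * coefficient_k
0*(-2) = 0
1*(-6) = -6
3*(-3) = -9
Total = 0 + (-6) + (-9) = -15


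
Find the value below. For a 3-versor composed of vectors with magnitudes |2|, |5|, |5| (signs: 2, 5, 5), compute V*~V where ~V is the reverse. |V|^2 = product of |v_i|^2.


Each vector v_i has |v_i|^2 = s_i^2
Squared scales: 2^2 = 4, 5^2 = 25, 5^2 = 25
|V|^2 = 4 * 25 * 25
= 2500


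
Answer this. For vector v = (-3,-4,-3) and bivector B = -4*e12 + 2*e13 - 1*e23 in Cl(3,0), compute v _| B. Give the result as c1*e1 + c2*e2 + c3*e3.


Left contraction v _| B = <vB>_1 (grade-1 part of the geometric product vB).
Using e1_|e12 = e2, e2_|e12 = -e1, e1_|e13 = e3, e3_|e13 = -e1, e2_|e23 = e3, e3_|e23 = -e2:
e1 coeff: -v2*b12 - v3*b13 = -(-4)*(-4) - (-3)*(2) = -10
e2 coeff: v1*b12 - v3*b23 = (-3)*(-4) - (-3)*(-1) = 9
e3 coeff: v1*b13 + v2*b23 = (-3)*(2) + (-4)*(-1) = -2
v _| B = -10*e1 + 9*e2 - 2*e3


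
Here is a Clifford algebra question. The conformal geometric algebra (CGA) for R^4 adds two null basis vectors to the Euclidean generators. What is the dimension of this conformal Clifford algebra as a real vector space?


The conformal model of R^4 uses Cl(5,1): the 4 Euclidean generators plus two extra orthogonal generators e+ (e+^2 = +1) and e- (e-^2 = -1), from which the null vectors e0, einf are built.
Number of generators m = 4 + 2 = 6.
dim Cl(p,q) = 2^m = 2^6 = 64


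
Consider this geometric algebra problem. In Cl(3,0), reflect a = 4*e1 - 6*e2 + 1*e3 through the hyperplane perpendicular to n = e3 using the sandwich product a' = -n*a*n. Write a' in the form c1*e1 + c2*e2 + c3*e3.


Reflection formula: a' = -n*a*n, with n = e3 (unit vector, n^2 = 1).
For reflection through hyperplane perp to e3:
The component along e3 flips sign, others stay.
a = (4, -6, 1)
a' = (4, -6, -1)
a' = 4*e1 - 6*e2 - 1*e3


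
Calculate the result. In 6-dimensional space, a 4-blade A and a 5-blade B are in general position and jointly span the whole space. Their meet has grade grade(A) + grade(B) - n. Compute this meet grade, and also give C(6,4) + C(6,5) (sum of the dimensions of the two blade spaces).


Meet grade = grade(A) + grade(B) - n
= 4 + 5 - 6 = 3
C(6,4) = 15
C(6,5) = 6
dim_A + dim_B = 15 + 6 = 21


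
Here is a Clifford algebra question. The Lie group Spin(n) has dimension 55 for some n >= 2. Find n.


dim Spin(n) = dim so(n) = n(n-1)/2.
Solve n(n-1)/2 = 55, i.e. n^2 - n - 110 = 0.
Discriminant = 1 + 8*55 = 441
n = (1 + sqrt(441))/2 = (1 + 21)/2 = 11


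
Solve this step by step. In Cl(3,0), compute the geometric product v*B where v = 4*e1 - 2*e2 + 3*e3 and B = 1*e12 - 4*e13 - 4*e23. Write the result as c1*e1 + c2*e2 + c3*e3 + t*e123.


vB has grade-1 (vector) and grade-3 (trivector) parts: vB = (v _| B) + (v ^ B).
Vector part <vB>_1:
  e1: -v2*b12 - v3*b13 = -(-2)*(1) - (3)*(-4) = 14
  e2: v1*b12 - v3*b23 = (4)*(1) - (3)*(-4) = 16
  e3: v1*b13 + v2*b23 = (4)*(-4) + (-2)*(-4) = -8
Trivector part <vB>_3:
  e123: v1*b23 - v2*b13 + v3*b12 = (4)*(-4) - (-2)*(-4) + (3)*(1) = -21
vB = 14*e1 + 16*e2 - 8*e3 - 21*e123


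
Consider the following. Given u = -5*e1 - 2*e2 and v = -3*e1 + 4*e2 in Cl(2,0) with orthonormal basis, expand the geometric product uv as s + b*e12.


Expand: (-5*e1 - 2*e2)(-3*e1 + 4*e2)
= (-5)*(-3)*e1e1 + (-5)*4*e1e2 + (-2)*(-3)*e2e1 + (-2)*4*e2e2
Using e1^2 = e2^2 = 1, e2e1 = -e1e2:
Scalar part s = (-5)*(-3) + (-2)*4 = 15 + (-8) = 7
Bivector part b = (-5)*4 - (-2)*(-3) = -20 - 6 = -26
uv = 7 - 26*e12


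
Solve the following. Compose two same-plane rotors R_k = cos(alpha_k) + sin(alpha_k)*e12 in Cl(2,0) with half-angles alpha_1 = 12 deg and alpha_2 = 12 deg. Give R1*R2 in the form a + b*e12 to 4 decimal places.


Same-plane rotors commute and their half-angles add:
R1*R2 = cos(a1 + a2) + sin(a1 + a2)*e12.
a1 + a2 = 12 + 12 = 24 deg
cos(24 deg) = 0.9135
sin(24 deg) = 0.4067
R1*R2 = 0.9135 + 0.4067*e12


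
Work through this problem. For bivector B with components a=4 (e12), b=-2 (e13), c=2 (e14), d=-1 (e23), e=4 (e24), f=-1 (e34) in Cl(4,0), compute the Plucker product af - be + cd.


Plucker relation: af - be + cd
a*f = 4*(-1) = -4
b*e = (-2)*4 = -8
c*d = 2*(-1) = -2
af - be + cd = -4 - (-8) + (-2)
= 2


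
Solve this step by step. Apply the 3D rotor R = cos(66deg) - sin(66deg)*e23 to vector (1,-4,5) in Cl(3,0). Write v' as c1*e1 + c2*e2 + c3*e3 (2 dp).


Rotor R = cos(66deg) - sin(66deg)*e23
Rotation angle theta = 2 * 66 = 132 degrees in the e23 plane (e2 -> e3).
The component perpendicular to the plane (e1) is invariant: v'_1 = v1 = 1.00
cos(132deg) = -0.6691, sin(132deg) = 0.7431
v'_2 = v2*cos(theta) - v3*sin(theta) = -4*(-0.6691) - 5*0.7431 = -1.04
v'_3 = v2*sin(theta) + v3*cos(theta) = -4*0.7431 + 5*(-0.6691) = -6.32
v' = 1.00*e1 - 1.04*e2 - 6.32*e3


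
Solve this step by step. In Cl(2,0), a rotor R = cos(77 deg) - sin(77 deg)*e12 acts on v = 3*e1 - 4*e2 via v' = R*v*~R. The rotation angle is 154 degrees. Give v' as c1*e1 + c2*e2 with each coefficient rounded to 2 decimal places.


Rotor R = cos(77deg) - sin(77deg)*e12
Rotation angle theta = 2 * 77 = 154 degrees
v' = R*v*~R rotates v by theta.
cos(154deg) = -0.8988, sin(154deg) = 0.4384
v'_1 = 3*cos(154deg) - (-4)*sin(154deg)
= 3*(-0.8988) - (-4)*0.4384
= -0.94
v'_2 = 3*sin(154deg) + (-4)*cos(154deg)
= 3*0.4384 + (-4)*(-0.8988)
= 4.91
v' = -0.94*e1 + 4.91*e2


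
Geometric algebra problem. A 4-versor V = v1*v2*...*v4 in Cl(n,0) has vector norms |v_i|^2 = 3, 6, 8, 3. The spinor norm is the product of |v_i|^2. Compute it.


Spinor norm N(V) = |v1|^2 * |v2|^2 * ... * |v4|^2
= 3 * 6 * 8 * 3
Running product: 3, 18, 144, 432
N(V) = 432


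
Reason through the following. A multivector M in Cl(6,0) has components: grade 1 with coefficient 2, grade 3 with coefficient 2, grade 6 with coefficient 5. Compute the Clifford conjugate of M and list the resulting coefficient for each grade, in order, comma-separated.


Clifford conjugate sign for grade k: (-1)^(k(k+1)/2)
Grade 1: (-1)^(1*2/2) = (-1)^1 = -1, coeff 2 -> -2
Grade 3: (-1)^(3*4/2) = (-1)^6 = 1, coeff 2 -> 2
Grade 6: (-1)^(6*7/2) = (-1)^21 = -1, coeff 5 -> -5
Conjugated coefficients: -2, 2, -5


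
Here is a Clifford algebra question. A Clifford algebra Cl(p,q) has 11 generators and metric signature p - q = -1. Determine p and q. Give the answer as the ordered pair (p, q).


We need p + q = 11 and p - q = -1.
Adding: 2p = 11 + (-1) = 10, so p = 5.
Then q = 11 - 5 = 6.
(p, q) = (5, 6)


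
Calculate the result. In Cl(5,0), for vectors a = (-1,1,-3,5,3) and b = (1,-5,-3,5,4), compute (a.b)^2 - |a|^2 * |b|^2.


a . b = (-1)*1 + 1*(-5) + (-3)*(-3) + 5*5 + 3*4
= -1 + (-5) + 9 + 25 + 12 = 40
|a|^2 = (-1)^2 + 1^2 + (-3)^2 + 5^2 + 3^2 = 45
|b|^2 = 1^2 + (-5)^2 + (-3)^2 + 5^2 + 4^2 = 76
(a.b)^2 = 40^2 = 1600
|a|^2 * |b|^2 = 45 * 76 = 3420
Result = 1600 - 3420 = -1820


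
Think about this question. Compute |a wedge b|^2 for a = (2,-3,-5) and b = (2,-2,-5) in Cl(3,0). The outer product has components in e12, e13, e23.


a wedge b = (a1*b2 - a2*b1)*e12 + (a1*b3 - a3*b1)*e13 + (a2*b3 - a3*b2)*e23
e12 coeff: 2*(-2) - (-3)*2 = -4 - (-6) = 2
e13 coeff: 2*(-5) - (-5)*2 = -10 - (-10) = 0
e23 coeff: (-3)*(-5) - (-5)*(-2) = 15 - 10 = 5
|a wedge b|^2 = 2^2 + 0^2 + 5^2
= 4 + 0 + 25
= 29


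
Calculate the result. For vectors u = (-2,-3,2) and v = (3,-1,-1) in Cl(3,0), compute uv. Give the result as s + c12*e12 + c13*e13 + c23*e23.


In Cl(3,0): e_i^2 = 1, e_ie_j = -e_je_i for i != j.
Scalar part = u . v = (-2)*3 + (-3)*(-1) + 2*(-1)
= -6 + 3 + (-2) = -5
e12 coeff = (-2)*(-1) - (-3)*3 = 2 - (-9) = 11
e13 coeff = (-2)*(-1) - 2*3 = 2 - 6 = -4
e23 coeff = (-3)*(-1) - 2*(-1) = 3 - (-2) = 5
uv = -5 + 11*e12 - 4*e13 + 5*e23


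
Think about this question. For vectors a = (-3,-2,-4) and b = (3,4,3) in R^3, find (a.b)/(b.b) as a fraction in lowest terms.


Projection coefficient = (a . b) / (b . b)
a . b = (-3)*3 + (-2)*4 + (-4)*3
= -9 + (-8) + (-12) = -29
b . b = 3^2 + 4^2 + 3^2
= 9 + 16 + 9 = 34
Coefficient = -29/34
In lowest terms: -29/34


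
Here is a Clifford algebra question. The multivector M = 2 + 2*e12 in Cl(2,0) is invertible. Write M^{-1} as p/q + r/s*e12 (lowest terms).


M = 2 + 2*e12, where e12^2 = -1.
Since M commutes with its reverse ~M = a - b*e12, M * ~M = a^2 - b^2*e12^2 = a^2 + b^2.
So M^{-1} = ~M / (a^2 + b^2) = (a - b*e12)/(a^2 + b^2).
a^2 + b^2 = 4 + 4 = 8
Scalar part = 2/8 = 1/4
Bivector coeff = -2/8 = -1/4
M^{-1} = 1/4 - 1/4*e12


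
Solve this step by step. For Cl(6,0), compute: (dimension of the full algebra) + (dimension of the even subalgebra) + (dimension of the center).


n = 6 + 0 = 6
Total dim = 2^6 = 64
Even subalgebra dim = 2^5 = 32
n is even, so center dim = 1
Sum = 64 + 32 + 1 = 97


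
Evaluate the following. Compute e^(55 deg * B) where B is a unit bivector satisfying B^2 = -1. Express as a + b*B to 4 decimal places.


For a unit bivector B with B^2 = -1, the exponential series gives
e^(theta*B) = cos(theta) + sin(theta)*B (the GA analogue of Euler's formula).
theta = 55 degrees = 0.959931 rad
cos(55 deg) = 0.5736
sin(55 deg) = 0.8192
exp(theta*B) = 0.5736 + 0.8192*B


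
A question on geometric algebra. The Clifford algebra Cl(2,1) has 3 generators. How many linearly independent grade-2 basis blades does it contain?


Number of grade-k basis blades in Cl(p,q) with n = p + q is C(n, k).
n = 2 + 1 = 3
C(3, 2) = 3! / (2! * 1!)
= 6 / (2 * 1)
= 3


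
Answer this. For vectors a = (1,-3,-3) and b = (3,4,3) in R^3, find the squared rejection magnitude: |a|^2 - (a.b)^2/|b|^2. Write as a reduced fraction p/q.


|a|^2 = 1^2 + (-3)^2 + (-3)^2 = 19
|b|^2 = 3^2 + 4^2 + 3^2 = 34
a . b = 1*3 + (-3)*4 + (-3)*3 = -18
(a.b)^2 = (-18)^2 = 324
|rej|^2 = 19 - 324/34
= (646 - 324)/34
= 322/34
In lowest terms: 161/17


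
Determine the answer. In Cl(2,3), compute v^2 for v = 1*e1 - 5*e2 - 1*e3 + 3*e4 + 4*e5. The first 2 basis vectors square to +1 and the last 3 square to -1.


v^2 = sum of c_i^2 * e_i^2
Positive signature terms (e_i^2 = +1): 1^2 + (-5)^2 = 26
Negative signature terms (e_j^2 = -1): (-1)^2 + 3^2 + 4^2 = 26
v^2 = 26 - 26 = 0


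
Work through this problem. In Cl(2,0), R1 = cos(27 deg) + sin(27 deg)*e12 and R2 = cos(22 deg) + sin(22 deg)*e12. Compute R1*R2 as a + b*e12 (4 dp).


Same-plane rotors commute and their half-angles add:
R1*R2 = cos(a1 + a2) + sin(a1 + a2)*e12.
a1 + a2 = 27 + 22 = 49 deg
cos(49 deg) = 0.6561
sin(49 deg) = 0.7547
R1*R2 = 0.6561 + 0.7547*e12


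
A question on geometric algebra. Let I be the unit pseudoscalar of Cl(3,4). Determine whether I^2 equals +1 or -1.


The pseudoscalar I = e1...e_n (product of all n generators) of Cl(p,q) satisfies I^2 = (-1)^(q + n(n-1)/2).
p = 3, q = 4, n = p + q = 7
n(n-1)/2 = 7 * 6 / 2 = 21
Exponent = q + n(n-1)/2 = 4 + 21 = 25
I^2 = (-1)^25 = -1


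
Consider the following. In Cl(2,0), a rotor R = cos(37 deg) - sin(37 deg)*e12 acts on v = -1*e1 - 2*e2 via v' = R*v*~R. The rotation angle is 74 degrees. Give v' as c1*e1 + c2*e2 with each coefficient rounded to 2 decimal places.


Rotor R = cos(37deg) - sin(37deg)*e12
Rotation angle theta = 2 * 37 = 74 degrees
v' = R*v*~R rotates v by theta.
cos(74deg) = 0.2756, sin(74deg) = 0.9613
v'_1 = -1*cos(74deg) - (-2)*sin(74deg)
= -1*0.2756 - (-2)*0.9613
= 1.65
v'_2 = -1*sin(74deg) + (-2)*cos(74deg)
= -1*0.9613 + (-2)*0.2756
= -1.51
v' = 1.65*e1 - 1.51*e2


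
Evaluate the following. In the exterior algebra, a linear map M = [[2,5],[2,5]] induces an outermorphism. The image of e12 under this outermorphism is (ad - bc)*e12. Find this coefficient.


The outermorphism of a linear map f sends e1^e2 to f(e1)^f(e2).
f(e1) = 2*e1 + 2*e2
f(e2) = 5*e1 + 5*e2
f(e1) ^ f(e2) = (2*e1 + 2*e2) ^ (5*e1 + 5*e2)
= 2*5*e12 + 2*5*e21
= (10 - 10)*e12
= 0*e12
Coefficient = 0


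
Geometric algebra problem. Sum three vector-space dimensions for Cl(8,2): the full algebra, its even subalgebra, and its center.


n = 8 + 2 = 10
Total dim = 2^10 = 1024
Even subalgebra dim = 2^9 = 512
n is even, so center dim = 1
Sum = 1024 + 512 + 1 = 1537


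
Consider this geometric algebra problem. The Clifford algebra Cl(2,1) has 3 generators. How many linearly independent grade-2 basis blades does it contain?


Number of grade-k basis blades in Cl(p,q) with n = p + q is C(n, k).
n = 2 + 1 = 3
C(3, 2) = 3! / (2! * 1!)
= 6 / (2 * 1)
= 3


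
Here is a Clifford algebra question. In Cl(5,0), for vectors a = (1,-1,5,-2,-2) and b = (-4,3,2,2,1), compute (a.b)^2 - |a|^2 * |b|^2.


a . b = 1*(-4) + (-1)*3 + 5*2 + (-2)*2 + (-2)*1
= -4 + (-3) + 10 + (-4) + (-2) = -3
|a|^2 = 1^2 + (-1)^2 + 5^2 + (-2)^2 + (-2)^2 = 35
|b|^2 = (-4)^2 + 3^2 + 2^2 + 2^2 + 1^2 = 34
(a.b)^2 = (-3)^2 = 9
|a|^2 * |b|^2 = 35 * 34 = 1190
Result = 9 - 1190 = -1181


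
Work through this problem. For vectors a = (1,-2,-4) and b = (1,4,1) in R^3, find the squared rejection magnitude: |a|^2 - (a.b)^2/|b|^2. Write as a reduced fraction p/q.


|a|^2 = 1^2 + (-2)^2 + (-4)^2 = 21
|b|^2 = 1^2 + 4^2 + 1^2 = 18
a . b = 1*1 + (-2)*4 + (-4)*1 = -11
(a.b)^2 = (-11)^2 = 121
|rej|^2 = 21 - 121/18
= (378 - 121)/18
= 257/18
In lowest terms: 257/18


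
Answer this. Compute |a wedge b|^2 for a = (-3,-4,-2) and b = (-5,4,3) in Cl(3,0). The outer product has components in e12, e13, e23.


a wedge b = (a1*b2 - a2*b1)*e12 + (a1*b3 - a3*b1)*e13 + (a2*b3 - a3*b2)*e23
e12 coeff: (-3)*4 - (-4)*(-5) = -12 - 20 = -32
e13 coeff: (-3)*3 - (-2)*(-5) = -9 - 10 = -19
e23 coeff: (-4)*3 - (-2)*4 = -12 - (-8) = -4
|a wedge b|^2 = (-32)^2 + (-19)^2 + (-4)^2
= 1024 + 361 + 16
= 1401


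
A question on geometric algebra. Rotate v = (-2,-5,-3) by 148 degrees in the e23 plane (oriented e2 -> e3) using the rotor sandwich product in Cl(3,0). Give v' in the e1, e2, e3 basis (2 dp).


Rotor R = cos(74deg) - sin(74deg)*e23
Rotation angle theta = 2 * 74 = 148 degrees in the e23 plane (e2 -> e3).
The component perpendicular to the plane (e1) is invariant: v'_1 = v1 = -2.00
cos(148deg) = -0.8480, sin(148deg) = 0.5299
v'_2 = v2*cos(theta) - v3*sin(theta) = -5*(-0.8480) - (-3)*0.5299 = 5.83
v'_3 = v2*sin(theta) + v3*cos(theta) = -5*0.5299 + (-3)*(-0.8480) = -0.11
v' = -2.00*e1 + 5.83*e2 - 0.11*e3


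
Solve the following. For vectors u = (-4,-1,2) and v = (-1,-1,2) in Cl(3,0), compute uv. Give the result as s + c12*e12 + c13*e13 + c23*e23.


In Cl(3,0): e_i^2 = 1, e_ie_j = -e_je_i for i != j.
Scalar part = u . v = (-4)*(-1) + (-1)*(-1) + 2*2
= 4 + 1 + 4 = 9
e12 coeff = (-4)*(-1) - (-1)*(-1) = 4 - 1 = 3
e13 coeff = (-4)*2 - 2*(-1) = -8 - (-2) = -6
e23 coeff = (-1)*2 - 2*(-1) = -2 - (-2) = 0
uv = 9 + 3*e12 - 6*e13 + 0*e23


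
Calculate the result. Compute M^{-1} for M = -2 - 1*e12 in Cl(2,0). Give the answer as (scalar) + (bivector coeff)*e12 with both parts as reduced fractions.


M = -2 - 1*e12, where e12^2 = -1.
Since M commutes with its reverse ~M = a - b*e12, M * ~M = a^2 - b^2*e12^2 = a^2 + b^2.
So M^{-1} = ~M / (a^2 + b^2) = (a - b*e12)/(a^2 + b^2).
a^2 + b^2 = 4 + 1 = 5
Scalar part = -2/5 = -2/5
Bivector coeff = 1/5 = 1/5
M^{-1} = -2/5 + 1/5*e12


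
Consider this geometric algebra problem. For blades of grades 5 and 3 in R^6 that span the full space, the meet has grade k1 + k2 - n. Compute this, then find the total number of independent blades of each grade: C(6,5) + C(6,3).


Meet grade = grade(A) + grade(B) - n
= 5 + 3 - 6 = 2
C(6,5) = 6
C(6,3) = 20
dim_A + dim_B = 6 + 20 = 26


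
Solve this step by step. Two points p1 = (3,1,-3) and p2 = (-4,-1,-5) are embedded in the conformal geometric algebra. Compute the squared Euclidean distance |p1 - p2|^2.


p1 - p2 = (7, 2, 2)
|p1 - p2|^2 = 7^2 + 2^2 + 2^2
= 49 + 4 + 4
= 57


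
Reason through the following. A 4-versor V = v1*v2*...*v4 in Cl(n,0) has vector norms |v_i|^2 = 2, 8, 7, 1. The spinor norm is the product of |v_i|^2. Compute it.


Spinor norm N(V) = |v1|^2 * |v2|^2 * ... * |v4|^2
= 2 * 8 * 7 * 1
Running product: 2, 16, 112, 112
N(V) = 112


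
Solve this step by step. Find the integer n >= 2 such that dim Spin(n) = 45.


dim Spin(n) = dim so(n) = n(n-1)/2.
Solve n(n-1)/2 = 45, i.e. n^2 - n - 90 = 0.
Discriminant = 1 + 8*45 = 361
n = (1 + sqrt(361))/2 = (1 + 19)/2 = 10


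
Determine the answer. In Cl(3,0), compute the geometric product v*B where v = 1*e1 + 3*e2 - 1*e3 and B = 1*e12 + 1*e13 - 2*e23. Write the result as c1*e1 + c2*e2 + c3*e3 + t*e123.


vB has grade-1 (vector) and grade-3 (trivector) parts: vB = (v _| B) + (v ^ B).
Vector part <vB>_1:
  e1: -v2*b12 - v3*b13 = -(3)*(1) - (-1)*(1) = -2
  e2: v1*b12 - v3*b23 = (1)*(1) - (-1)*(-2) = -1
  e3: v1*b13 + v2*b23 = (1)*(1) + (3)*(-2) = -5
Trivector part <vB>_3:
  e123: v1*b23 - v2*b13 + v3*b12 = (1)*(-2) - (3)*(1) + (-1)*(1) = -6
vB = -2*e1 - 1*e2 - 5*e3 - 6*e123


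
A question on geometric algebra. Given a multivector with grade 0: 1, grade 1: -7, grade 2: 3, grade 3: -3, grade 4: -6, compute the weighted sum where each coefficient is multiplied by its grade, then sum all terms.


Grade-weighted sum = sum of grade_k * coefficient_k
0*1 = 0
1*(-7) = -7
2*3 = 6
3*(-3) = -9
4*(-6) = -24
Total = 0 + (-7) + 6 + (-9) + (-24) = -34


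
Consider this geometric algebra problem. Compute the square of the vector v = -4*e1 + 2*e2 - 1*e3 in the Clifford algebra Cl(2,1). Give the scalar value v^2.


v^2 = sum of c_i^2 * e_i^2
Positive signature terms (e_i^2 = +1): (-4)^2 + 2^2 = 20
Negative signature terms (e_j^2 = -1): (-1)^2 = 1
v^2 = 20 - 1 = 19


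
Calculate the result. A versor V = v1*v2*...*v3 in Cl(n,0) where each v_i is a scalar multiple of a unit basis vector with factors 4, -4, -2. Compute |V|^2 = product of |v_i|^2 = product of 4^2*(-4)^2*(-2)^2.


Each vector v_i has |v_i|^2 = s_i^2
Squared scales: 4^2 = 16, (-4)^2 = 16, (-2)^2 = 4
|V|^2 = 16 * 16 * 4
= 1024


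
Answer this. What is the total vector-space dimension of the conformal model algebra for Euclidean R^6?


The conformal model of R^6 uses Cl(7,1): the 6 Euclidean generators plus two extra orthogonal generators e+ (e+^2 = +1) and e- (e-^2 = -1), from which the null vectors e0, einf are built.
Number of generators m = 6 + 2 = 8.
dim Cl(p,q) = 2^m = 2^8 = 256


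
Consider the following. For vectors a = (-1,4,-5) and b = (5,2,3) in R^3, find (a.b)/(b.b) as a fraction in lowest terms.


Projection coefficient = (a . b) / (b . b)
a . b = (-1)*5 + 4*2 + (-5)*3
= -5 + 8 + (-15) = -12
b . b = 5^2 + 2^2 + 3^2
= 25 + 4 + 9 = 38
Coefficient = -12/38
In lowest terms: -6/19


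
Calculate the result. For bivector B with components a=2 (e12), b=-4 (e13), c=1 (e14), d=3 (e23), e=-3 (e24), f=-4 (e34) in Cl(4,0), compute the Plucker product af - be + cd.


Plucker relation: af - be + cd
a*f = 2*(-4) = -8
b*e = (-4)*(-3) = 12
c*d = 1*3 = 3
af - be + cd = -8 - 12 + 3
= -17


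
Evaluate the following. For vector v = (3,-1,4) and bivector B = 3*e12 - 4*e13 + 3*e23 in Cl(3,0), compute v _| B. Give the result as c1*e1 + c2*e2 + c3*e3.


Left contraction v _| B = <vB>_1 (grade-1 part of the geometric product vB).
Using e1_|e12 = e2, e2_|e12 = -e1, e1_|e13 = e3, e3_|e13 = -e1, e2_|e23 = e3, e3_|e23 = -e2:
e1 coeff: -v2*b12 - v3*b13 = -(-1)*(3) - (4)*(-4) = 19
e2 coeff: v1*b12 - v3*b23 = (3)*(3) - (4)*(3) = -3
e3 coeff: v1*b13 + v2*b23 = (3)*(-4) + (-1)*(3) = -15
v _| B = 19*e1 - 3*e2 - 15*e3


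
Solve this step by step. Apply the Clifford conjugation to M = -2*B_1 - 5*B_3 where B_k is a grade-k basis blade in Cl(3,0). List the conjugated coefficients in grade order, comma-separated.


Clifford conjugate sign for grade k: (-1)^(k(k+1)/2)
Grade 1: (-1)^(1*2/2) = (-1)^1 = -1, coeff -2 -> 2
Grade 3: (-1)^(3*4/2) = (-1)^6 = 1, coeff -5 -> -5
Conjugated coefficients: 2, -5


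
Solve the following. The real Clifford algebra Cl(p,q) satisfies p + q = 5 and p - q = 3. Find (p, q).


We need p + q = 5 and p - q = 3.
Adding: 2p = 5 + 3 = 8, so p = 4.
Then q = 5 - 4 = 1.
(p, q) = (4, 1)


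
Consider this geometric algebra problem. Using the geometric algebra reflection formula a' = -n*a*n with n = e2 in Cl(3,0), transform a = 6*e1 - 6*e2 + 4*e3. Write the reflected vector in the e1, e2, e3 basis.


Reflection formula: a' = -n*a*n, with n = e2 (unit vector, n^2 = 1).
For reflection through hyperplane perp to e2:
The component along e2 flips sign, others stay.
a = (6, -6, 4)
a' = (6, 6, 4)
a' = 6*e1 + 6*e2 + 4*e3


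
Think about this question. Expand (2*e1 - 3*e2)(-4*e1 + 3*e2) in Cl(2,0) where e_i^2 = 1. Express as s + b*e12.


Expand: (2*e1 - 3*e2)(-4*e1 + 3*e2)
= 2*(-4)*e1e1 + 2*3*e1e2 + (-3)*(-4)*e2e1 + (-3)*3*e2e2
Using e1^2 = e2^2 = 1, e2e1 = -e1e2:
Scalar part s = 2*(-4) + (-3)*3 = -8 + (-9) = -17
Bivector part b = 2*3 - (-3)*(-4) = 6 - 12 = -6
uv = -17 - 6*e12


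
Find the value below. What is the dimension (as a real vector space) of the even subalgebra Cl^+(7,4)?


Even subalgebra dimension = 2^(n-1)
n = 7 + 4 = 11
2^(11 - 1) = 2^10 = 1024
Verification: sum of C(11,k) for even k = 1 + 55 + 330 + 462 + 165 + 11 = 1024
Result = 1024


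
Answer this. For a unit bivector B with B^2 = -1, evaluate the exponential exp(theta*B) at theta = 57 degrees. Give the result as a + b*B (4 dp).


For a unit bivector B with B^2 = -1, the exponential series gives
e^(theta*B) = cos(theta) + sin(theta)*B (the GA analogue of Euler's formula).
theta = 57 degrees = 0.994838 rad
cos(57 deg) = 0.5446
sin(57 deg) = 0.8387
exp(theta*B) = 0.5446 + 0.8387*B


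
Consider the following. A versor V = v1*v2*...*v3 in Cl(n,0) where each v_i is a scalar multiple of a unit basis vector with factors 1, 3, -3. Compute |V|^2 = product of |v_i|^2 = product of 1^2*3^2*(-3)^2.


Each vector v_i has |v_i|^2 = s_i^2
Squared scales: 1^2 = 1, 3^2 = 9, (-3)^2 = 9
|V|^2 = 1 * 9 * 9
= 81


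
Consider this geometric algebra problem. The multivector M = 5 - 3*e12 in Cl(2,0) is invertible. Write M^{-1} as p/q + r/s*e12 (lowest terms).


M = 5 - 3*e12, where e12^2 = -1.
Since M commutes with its reverse ~M = a - b*e12, M * ~M = a^2 - b^2*e12^2 = a^2 + b^2.
So M^{-1} = ~M / (a^2 + b^2) = (a - b*e12)/(a^2 + b^2).
a^2 + b^2 = 25 + 9 = 34
Scalar part = 5/34 = 5/34
Bivector coeff = 3/34 = 3/34
M^{-1} = 5/34 + 3/34*e12


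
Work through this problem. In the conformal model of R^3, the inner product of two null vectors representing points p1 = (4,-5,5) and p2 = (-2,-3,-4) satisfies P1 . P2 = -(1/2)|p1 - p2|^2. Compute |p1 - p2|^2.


p1 - p2 = (6, -2, 9)
|p1 - p2|^2 = 6^2 + (-2)^2 + 9^2
= 36 + 4 + 81
= 121


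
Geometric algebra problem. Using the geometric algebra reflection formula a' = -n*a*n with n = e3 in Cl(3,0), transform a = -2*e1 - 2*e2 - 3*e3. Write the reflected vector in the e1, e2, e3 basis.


Reflection formula: a' = -n*a*n, with n = e3 (unit vector, n^2 = 1).
For reflection through hyperplane perp to e3:
The component along e3 flips sign, others stay.
a = (-2, -2, -3)
a' = (-2, -2, 3)
a' = -2*e1 - 2*e2 + 3*e3


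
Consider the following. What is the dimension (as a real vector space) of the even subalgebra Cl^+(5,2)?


Even subalgebra dimension = 2^(n-1)
n = 5 + 2 = 7
2^(7 - 1) = 2^6 = 64
Verification: sum of C(7,k) for even k = 1 + 21 + 35 + 7 = 64
Result = 64


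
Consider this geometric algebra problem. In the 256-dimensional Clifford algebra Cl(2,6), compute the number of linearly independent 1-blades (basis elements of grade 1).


Number of grade-k basis blades in Cl(p,q) with n = p + q is C(n, k).
n = 2 + 6 = 8
C(8, 1) = 8! / (1! * 7!)
= 40320 / (1 * 5040)
= 8


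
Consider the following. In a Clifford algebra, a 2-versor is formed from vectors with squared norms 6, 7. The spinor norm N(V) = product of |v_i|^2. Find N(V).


Spinor norm N(V) = |v1|^2 * |v2|^2 * ... * |v2|^2
= 6 * 7
Running product: 6, 42
N(V) = 42


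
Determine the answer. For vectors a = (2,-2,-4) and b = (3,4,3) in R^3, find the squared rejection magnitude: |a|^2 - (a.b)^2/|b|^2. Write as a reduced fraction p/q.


|a|^2 = 2^2 + (-2)^2 + (-4)^2 = 24
|b|^2 = 3^2 + 4^2 + 3^2 = 34
a . b = 2*3 + (-2)*4 + (-4)*3 = -14
(a.b)^2 = (-14)^2 = 196
|rej|^2 = 24 - 196/34
= (816 - 196)/34
= 620/34
In lowest terms: 310/17


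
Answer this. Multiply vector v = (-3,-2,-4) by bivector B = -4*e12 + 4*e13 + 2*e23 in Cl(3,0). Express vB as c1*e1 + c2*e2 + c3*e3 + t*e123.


vB has grade-1 (vector) and grade-3 (trivector) parts: vB = (v _| B) + (v ^ B).
Vector part <vB>_1:
  e1: -v2*b12 - v3*b13 = -(-2)*(-4) - (-4)*(4) = 8
  e2: v1*b12 - v3*b23 = (-3)*(-4) - (-4)*(2) = 20
  e3: v1*b13 + v2*b23 = (-3)*(4) + (-2)*(2) = -16
Trivector part <vB>_3:
  e123: v1*b23 - v2*b13 + v3*b12 = (-3)*(2) - (-2)*(4) + (-4)*(-4) = 18
vB = 8*e1 + 20*e2 - 16*e3 + 18*e123


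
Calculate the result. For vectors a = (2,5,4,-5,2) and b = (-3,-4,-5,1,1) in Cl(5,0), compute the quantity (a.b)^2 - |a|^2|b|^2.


a . b = 2*(-3) + 5*(-4) + 4*(-5) + (-5)*1 + 2*1
= -6 + (-20) + (-20) + (-5) + 2 = -49
|a|^2 = 2^2 + 5^2 + 4^2 + (-5)^2 + 2^2 = 74
|b|^2 = (-3)^2 + (-4)^2 + (-5)^2 + 1^2 + 1^2 = 52
(a.b)^2 = (-49)^2 = 2401
|a|^2 * |b|^2 = 74 * 52 = 3848
Result = 2401 - 3848 = -1447


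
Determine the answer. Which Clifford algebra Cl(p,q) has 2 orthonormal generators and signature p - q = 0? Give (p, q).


We need p + q = 2 and p - q = 0.
Adding: 2p = 2 + 0 = 2, so p = 1.
Then q = 2 - 1 = 1.
(p, q) = (1, 1)


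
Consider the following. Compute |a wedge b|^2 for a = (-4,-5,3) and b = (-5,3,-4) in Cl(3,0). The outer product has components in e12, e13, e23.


a wedge b = (a1*b2 - a2*b1)*e12 + (a1*b3 - a3*b1)*e13 + (a2*b3 - a3*b2)*e23
e12 coeff: (-4)*3 - (-5)*(-5) = -12 - 25 = -37
e13 coeff: (-4)*(-4) - 3*(-5) = 16 - (-15) = 31
e23 coeff: (-5)*(-4) - 3*3 = 20 - 9 = 11
|a wedge b|^2 = (-37)^2 + 31^2 + 11^2
= 1369 + 961 + 121
= 2451


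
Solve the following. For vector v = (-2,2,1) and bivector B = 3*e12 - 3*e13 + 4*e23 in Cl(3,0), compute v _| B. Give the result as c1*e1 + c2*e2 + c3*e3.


Left contraction v _| B = <vB>_1 (grade-1 part of the geometric product vB).
Using e1_|e12 = e2, e2_|e12 = -e1, e1_|e13 = e3, e3_|e13 = -e1, e2_|e23 = e3, e3_|e23 = -e2:
e1 coeff: -v2*b12 - v3*b13 = -(2)*(3) - (1)*(-3) = -3
e2 coeff: v1*b12 - v3*b23 = (-2)*(3) - (1)*(4) = -10
e3 coeff: v1*b13 + v2*b23 = (-2)*(-3) + (2)*(4) = 14
v _| B = -3*e1 - 10*e2 + 14*e3


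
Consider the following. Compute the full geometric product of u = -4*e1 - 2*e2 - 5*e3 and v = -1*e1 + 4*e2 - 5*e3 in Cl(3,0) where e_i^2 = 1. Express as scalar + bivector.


In Cl(3,0): e_i^2 = 1, e_ie_j = -e_je_i for i != j.
Scalar part = u . v = (-4)*(-1) + (-2)*4 + (-5)*(-5)
= 4 + (-8) + 25 = 21
e12 coeff = (-4)*4 - (-2)*(-1) = -16 - 2 = -18
e13 coeff = (-4)*(-5) - (-5)*(-1) = 20 - 5 = 15
e23 coeff = (-2)*(-5) - (-5)*4 = 10 - (-20) = 30
uv = 21 - 18*e12 + 15*e13 + 30*e23


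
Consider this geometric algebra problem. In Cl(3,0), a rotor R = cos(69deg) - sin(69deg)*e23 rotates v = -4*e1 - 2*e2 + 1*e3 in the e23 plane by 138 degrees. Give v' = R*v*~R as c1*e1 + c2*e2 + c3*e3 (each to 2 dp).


Rotor R = cos(69deg) - sin(69deg)*e23
Rotation angle theta = 2 * 69 = 138 degrees in the e23 plane (e2 -> e3).
The component perpendicular to the plane (e1) is invariant: v'_1 = v1 = -4.00
cos(138deg) = -0.7431, sin(138deg) = 0.6691
v'_2 = v2*cos(theta) - v3*sin(theta) = -2*(-0.7431) - 1*0.6691 = 0.82
v'_3 = v2*sin(theta) + v3*cos(theta) = -2*0.6691 + 1*(-0.7431) = -2.08
v' = -4.00*e1 + 0.82*e2 - 2.08*e3


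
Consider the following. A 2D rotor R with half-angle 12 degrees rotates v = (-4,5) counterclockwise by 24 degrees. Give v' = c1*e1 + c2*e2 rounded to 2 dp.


Rotor R = cos(12deg) - sin(12deg)*e12
Rotation angle theta = 2 * 12 = 24 degrees
v' = R*v*~R rotates v by theta.
cos(24deg) = 0.9135, sin(24deg) = 0.4067
v'_1 = -4*cos(24deg) - 5*sin(24deg)
= -4*0.9135 - 5*0.4067
= -5.69
v'_2 = -4*sin(24deg) + 5*cos(24deg)
= -4*0.4067 + 5*0.9135
= 2.94
v' = -5.69*e1 + 2.94*e2


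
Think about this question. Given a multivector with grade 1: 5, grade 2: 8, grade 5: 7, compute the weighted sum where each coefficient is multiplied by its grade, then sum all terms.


Grade-weighted sum = sum of grade_k * coefficient_k
1*5 = 5
2*8 = 16
5*7 = 35
Total = 5 + 16 + 35 = 56


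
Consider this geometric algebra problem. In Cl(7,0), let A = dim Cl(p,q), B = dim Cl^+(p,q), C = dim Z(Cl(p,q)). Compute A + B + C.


n = 7 + 0 = 7
Total dim = 2^7 = 128
Even subalgebra dim = 2^6 = 64
n is odd, so center dim = 2
Sum = 128 + 64 + 2 = 194


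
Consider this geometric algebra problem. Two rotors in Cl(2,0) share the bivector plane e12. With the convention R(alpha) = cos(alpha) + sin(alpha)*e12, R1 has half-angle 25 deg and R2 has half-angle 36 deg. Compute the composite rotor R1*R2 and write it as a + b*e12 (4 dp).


Same-plane rotors commute and their half-angles add:
R1*R2 = cos(a1 + a2) + sin(a1 + a2)*e12.
a1 + a2 = 25 + 36 = 61 deg
cos(61 deg) = 0.4848
sin(61 deg) = 0.8746
R1*R2 = 0.4848 + 0.8746*e12


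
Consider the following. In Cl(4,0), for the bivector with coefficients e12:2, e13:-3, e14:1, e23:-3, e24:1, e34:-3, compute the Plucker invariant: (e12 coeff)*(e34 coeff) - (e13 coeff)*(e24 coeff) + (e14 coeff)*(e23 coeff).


Plucker relation: af - be + cd
a*f = 2*(-3) = -6
b*e = (-3)*1 = -3
c*d = 1*(-3) = -3
af - be + cd = -6 - (-3) + (-3)
= -6


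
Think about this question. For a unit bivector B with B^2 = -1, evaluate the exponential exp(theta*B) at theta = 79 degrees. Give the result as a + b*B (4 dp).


For a unit bivector B with B^2 = -1, the exponential series gives
e^(theta*B) = cos(theta) + sin(theta)*B (the GA analogue of Euler's formula).
theta = 79 degrees = 1.37881 rad
cos(79 deg) = 0.1908
sin(79 deg) = 0.9816
exp(theta*B) = 0.1908 + 0.9816*B


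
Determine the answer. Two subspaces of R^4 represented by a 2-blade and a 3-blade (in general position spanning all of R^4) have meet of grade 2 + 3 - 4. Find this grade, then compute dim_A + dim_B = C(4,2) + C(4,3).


Meet grade = grade(A) + grade(B) - n
= 2 + 3 - 4 = 1
C(4,2) = 6
C(4,3) = 4
dim_A + dim_B = 6 + 4 = 10


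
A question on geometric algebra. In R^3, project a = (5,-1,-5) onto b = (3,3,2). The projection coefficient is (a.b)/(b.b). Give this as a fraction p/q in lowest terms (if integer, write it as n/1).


Projection coefficient = (a . b) / (b . b)
a . b = 5*3 + (-1)*3 + (-5)*2
= 15 + (-3) + (-10) = 2
b . b = 3^2 + 3^2 + 2^2
= 9 + 9 + 4 = 22
Coefficient = 2/22
In lowest terms: 1/11


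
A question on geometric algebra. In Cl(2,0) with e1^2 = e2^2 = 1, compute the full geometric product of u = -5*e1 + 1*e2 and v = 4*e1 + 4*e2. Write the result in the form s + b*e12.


Expand: (-5*e1 + 1*e2)(4*e1 + 4*e2)
= (-5)*4*e1e1 + (-5)*4*e1e2 + 1*4*e2e1 + 1*4*e2e2
Using e1^2 = e2^2 = 1, e2e1 = -e1e2:
Scalar part s = (-5)*4 + 1*4 = -20 + 4 = -16
Bivector part b = (-5)*4 - 1*4 = -20 - 4 = -24
uv = -16 - 24*e12


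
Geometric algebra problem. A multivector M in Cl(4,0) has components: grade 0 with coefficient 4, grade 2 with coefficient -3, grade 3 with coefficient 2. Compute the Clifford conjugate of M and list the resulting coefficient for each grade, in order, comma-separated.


Clifford conjugate sign for grade k: (-1)^(k(k+1)/2)
Grade 0: (-1)^(0*1/2) = (-1)^0 = 1, coeff 4 -> 4
Grade 2: (-1)^(2*3/2) = (-1)^3 = -1, coeff -3 -> 3
Grade 3: (-1)^(3*4/2) = (-1)^6 = 1, coeff 2 -> 2
Conjugated coefficients: 4, 3, 2


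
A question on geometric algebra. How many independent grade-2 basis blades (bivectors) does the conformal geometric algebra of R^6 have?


The conformal model of R^6 uses Cl(7,1) with m = 6 + 2 = 8 generators.
Number of grade-2 blades = C(m, 2) = C(8, 2)
= 8*7/2 = 28


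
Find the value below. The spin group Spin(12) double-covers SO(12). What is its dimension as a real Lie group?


Spin(n) double-covers SO(n); both have Lie algebra so(n) of dimension n(n-1)/2.
n = 12
n(n-1) = 12 * 11 = 132
dim Spin(12) = 132/2 = 66


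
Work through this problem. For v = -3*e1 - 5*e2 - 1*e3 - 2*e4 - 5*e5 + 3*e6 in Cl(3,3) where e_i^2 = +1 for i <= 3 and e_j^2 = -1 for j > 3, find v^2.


v^2 = sum of c_i^2 * e_i^2
Positive signature terms (e_i^2 = +1): (-3)^2 + (-5)^2 + (-1)^2 = 35
Negative signature terms (e_j^2 = -1): (-2)^2 + (-5)^2 + 3^2 = 38
v^2 = 35 - 38 = -3


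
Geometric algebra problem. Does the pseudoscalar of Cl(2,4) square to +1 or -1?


The pseudoscalar I = e1...e_n (product of all n generators) of Cl(p,q) satisfies I^2 = (-1)^(q + n(n-1)/2).
p = 2, q = 4, n = p + q = 6
n(n-1)/2 = 6 * 5 / 2 = 15
Exponent = q + n(n-1)/2 = 4 + 15 = 19
I^2 = (-1)^19 = -1


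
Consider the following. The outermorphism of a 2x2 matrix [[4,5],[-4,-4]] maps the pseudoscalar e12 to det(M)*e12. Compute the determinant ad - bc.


The outermorphism of a linear map f sends e1^e2 to f(e1)^f(e2).
f(e1) = 4*e1 - 4*e2
f(e2) = 5*e1 - 4*e2
f(e1) ^ f(e2) = (4*e1 - 4*e2) ^ (5*e1 - 4*e2)
= 4*(-4)*e12 + (-4)*5*e21
= (-16 - (-20))*e12
= 4*e12
Coefficient = 4


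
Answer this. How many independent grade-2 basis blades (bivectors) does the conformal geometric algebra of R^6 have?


The conformal model of R^6 uses Cl(7,1) with m = 6 + 2 = 8 generators.
Number of grade-2 blades = C(m, 2) = C(8, 2)
= 8*7/2 = 28


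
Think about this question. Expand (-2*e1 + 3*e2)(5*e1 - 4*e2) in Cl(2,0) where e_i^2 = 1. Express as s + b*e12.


Expand: (-2*e1 + 3*e2)(5*e1 - 4*e2)
= (-2)*5*e1e1 + (-2)*(-4)*e1e2 + 3*5*e2e1 + 3*(-4)*e2e2
Using e1^2 = e2^2 = 1, e2e1 = -e1e2:
Scalar part s = (-2)*5 + 3*(-4) = -10 + (-12) = -22
Bivector part b = (-2)*(-4) - 3*5 = 8 - 15 = -7
uv = -22 - 7*e12


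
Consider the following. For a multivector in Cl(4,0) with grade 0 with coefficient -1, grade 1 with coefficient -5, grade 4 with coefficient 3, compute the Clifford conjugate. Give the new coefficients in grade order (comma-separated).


Clifford conjugate sign for grade k: (-1)^(k(k+1)/2)
Grade 0: (-1)^(0*1/2) = (-1)^0 = 1, coeff -1 -> -1
Grade 1: (-1)^(1*2/2) = (-1)^1 = -1, coeff -5 -> 5
Grade 4: (-1)^(4*5/2) = (-1)^10 = 1, coeff 3 -> 3
Conjugated coefficients: -1, 5, 3


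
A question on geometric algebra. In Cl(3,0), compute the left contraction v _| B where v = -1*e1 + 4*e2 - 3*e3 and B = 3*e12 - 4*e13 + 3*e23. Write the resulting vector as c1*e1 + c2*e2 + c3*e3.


Left contraction v _| B = <vB>_1 (grade-1 part of the geometric product vB).
Using e1_|e12 = e2, e2_|e12 = -e1, e1_|e13 = e3, e3_|e13 = -e1, e2_|e23 = e3, e3_|e23 = -e2:
e1 coeff: -v2*b12 - v3*b13 = -(4)*(3) - (-3)*(-4) = -24
e2 coeff: v1*b12 - v3*b23 = (-1)*(3) - (-3)*(3) = 6
e3 coeff: v1*b13 + v2*b23 = (-1)*(-4) + (4)*(3) = 16
v _| B = -24*e1 + 6*e2 + 16*e3


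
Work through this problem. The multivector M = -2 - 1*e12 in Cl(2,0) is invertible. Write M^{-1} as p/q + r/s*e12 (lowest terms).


M = -2 - 1*e12, where e12^2 = -1.
Since M commutes with its reverse ~M = a - b*e12, M * ~M = a^2 - b^2*e12^2 = a^2 + b^2.
So M^{-1} = ~M / (a^2 + b^2) = (a - b*e12)/(a^2 + b^2).
a^2 + b^2 = 4 + 1 = 5
Scalar part = -2/5 = -2/5
Bivector coeff = 1/5 = 1/5
M^{-1} = -2/5 + 1/5*e12


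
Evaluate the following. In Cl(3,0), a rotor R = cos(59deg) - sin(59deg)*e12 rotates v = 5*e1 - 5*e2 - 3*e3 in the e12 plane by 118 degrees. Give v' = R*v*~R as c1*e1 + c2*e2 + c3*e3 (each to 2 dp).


Rotor R = cos(59deg) - sin(59deg)*e12
Rotation angle theta = 2 * 59 = 118 degrees in the e12 plane (e1 -> e2).
The component perpendicular to the plane (e3) is invariant: v'_3 = v3 = -3.00
cos(118deg) = -0.4695, sin(118deg) = 0.8829
v'_1 = v1*cos(theta) - v2*sin(theta) = 5*(-0.4695) - (-5)*0.8829 = 2.07
v'_2 = v1*sin(theta) + v2*cos(theta) = 5*0.8829 + (-5)*(-0.4695) = 6.76
v' = 2.07*e1 + 6.76*e2 - 3.00*e3


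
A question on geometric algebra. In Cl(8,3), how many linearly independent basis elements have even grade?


Even subalgebra dimension = 2^(n-1)
n = 8 + 3 = 11
2^(11 - 1) = 2^10 = 1024
Verification: sum of C(11,k) for even k = 1 + 55 + 330 + 462 + 165 + 11 = 1024
Result = 1024
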